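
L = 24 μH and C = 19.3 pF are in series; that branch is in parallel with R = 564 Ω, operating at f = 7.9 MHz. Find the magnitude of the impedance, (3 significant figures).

143 Ω

ω = 2πf = 4.964e+07 rad/s
X_L = ωL = 1190 Ω
X_C = 1/(ωC) = 1040 Ω
Branch 1: Z₁ = R = 564 Ω
Branch 2 (series LC): Z₂ = j(X_L − X_C) = j147 Ω
Parallel: Z = Z₁Z₂/(Z₁+Z₂), |Z| = 143 Ω, ∠Z = 75.3°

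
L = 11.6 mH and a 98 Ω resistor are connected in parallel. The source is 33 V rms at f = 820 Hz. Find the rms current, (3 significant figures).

647 mA

ω = 2πf = 5152 rad/s
X_L = ωL = 59.8 Ω
Parallel: admittances add. Y = 1/R + 1/(jωL)
Y = (0.0102 − j0.0167) S
|Y| = 0.0196 S → |Z| = 1/|Y| = 51.0 Ω, ∠Z = −∠Y = 58.6°
I = V/|Z| = 33/51.0 = 647 mA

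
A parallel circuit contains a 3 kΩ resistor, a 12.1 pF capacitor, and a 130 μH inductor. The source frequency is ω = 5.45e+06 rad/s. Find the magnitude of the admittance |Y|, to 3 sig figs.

X_L = ωL = 708 Ω
X_C = 1/(ωC) = 15200 Ω
Parallel: admittances add. Y = 1/R + 1/(jωL) + jωC
Y = (0.000333 − j0.00135) S
|Y| = 0.00139 S → |Z| = 1/|Y| = 721 Ω, ∠Z = −∠Y = 76.1°

1.39 mS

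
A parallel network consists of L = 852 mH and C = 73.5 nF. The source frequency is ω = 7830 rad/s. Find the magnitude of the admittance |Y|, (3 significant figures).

X_L = ωL = 6670 Ω
X_C = 1/(ωC) = 1740 Ω
Parallel: admittances add. Y = 1/(jωL) + jωC
Y = (0 + j0.000426) S
|Y| = 0.000426 S → |Z| = 1/|Y| = 2350 Ω, ∠Z = −∠Y = -90.0°

426 μS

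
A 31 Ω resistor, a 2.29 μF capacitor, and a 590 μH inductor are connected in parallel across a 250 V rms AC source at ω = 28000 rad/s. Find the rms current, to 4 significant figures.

8.114 A

X_L = ωL = 16.52 Ω
X_C = 1/(ωC) = 15.60 Ω
Parallel: admittances add. Y = 1/R + 1/(jωL) + jωC
Y = (0.03226 + j0.003587) S
|Y| = 0.03246 S → |Z| = 1/|Y| = 30.81 Ω, ∠Z = −∠Y = -6.346°
I = V/|Z| = 250/30.81 = 8.114 A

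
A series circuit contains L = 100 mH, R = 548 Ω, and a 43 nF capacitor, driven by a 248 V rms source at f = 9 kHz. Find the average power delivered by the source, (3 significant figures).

ω = 2πf = 56550 rad/s
X_L = ωL = 5650 Ω
X_C = 1/(ωC) = 411 Ω
Net reactance X = X_L − X_C = 5240 Ω
Z = 548 + j5240 Ω
|Z| = √(548² + 5240²) = 5270 Ω
∠Z = arctan(5240/548) = 84.0°
I = V/|Z| = 47.0 mA
P = VI cos φ = 248 × 0.0470 × cos(84.0°) = 1.21 W

1.21 W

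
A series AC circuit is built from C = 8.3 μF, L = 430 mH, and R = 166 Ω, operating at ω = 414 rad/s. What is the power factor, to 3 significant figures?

0.827

X_L = ωL = 178 Ω
X_C = 1/(ωC) = 291 Ω
Net reactance X = X_L − X_C = -113 Ω
Z = 166 − j113 Ω
|Z| = √(166² + 113²) = 201 Ω
∠Z = arctan(-113/166) = -34.2°
cos φ = cos(-34.2°) = 0.827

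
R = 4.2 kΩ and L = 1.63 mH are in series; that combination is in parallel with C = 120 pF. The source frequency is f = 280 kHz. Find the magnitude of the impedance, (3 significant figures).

ω = 2πf = 1.759e+06 rad/s
X_L = ωL = 2870 Ω
X_C = 1/(ωC) = 4740 Ω
Branch 1 (R+jX_L): Z₁ = 4200 + j2870 Ω, |Z₁| = 5090 Ω
Branch 2 (−jX_C): Z₂ = −j4740 Ω
Parallel: Z = Z₁Z₂/(Z₁+Z₂), |Z| = 5240 Ω, ∠Z = -31.7°

5240 Ω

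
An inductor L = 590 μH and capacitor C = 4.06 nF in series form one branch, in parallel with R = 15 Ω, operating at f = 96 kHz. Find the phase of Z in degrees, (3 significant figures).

ω = 2πf = 603200 rad/s
X_L = ωL = 356 Ω
X_C = 1/(ωC) = 408 Ω
Branch 1: Z₁ = R = 15.0 Ω
Branch 2 (series LC): Z₂ = j(X_L − X_C) = −j52.5 Ω
Parallel: Z = Z₁Z₂/(Z₁+Z₂), |Z| = 14.4 Ω, ∠Z = -16.0°

-16.0°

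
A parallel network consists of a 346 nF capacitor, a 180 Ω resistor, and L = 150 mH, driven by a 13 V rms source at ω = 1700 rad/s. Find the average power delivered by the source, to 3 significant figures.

939 mW

X_L = ωL = 255 Ω
X_C = 1/(ωC) = 1700 Ω
Parallel: admittances add. Y = 1/R + 1/(jωL) + jωC
Y = (0.00556 − j0.00333) S
|Y| = 0.00648 S → |Z| = 1/|Y| = 154 Ω, ∠Z = −∠Y = 31.0°
I = V/|Z| = 84.2 mA
P = VI cos φ = 13 × 0.0842 × cos(31.0°) = 939 mW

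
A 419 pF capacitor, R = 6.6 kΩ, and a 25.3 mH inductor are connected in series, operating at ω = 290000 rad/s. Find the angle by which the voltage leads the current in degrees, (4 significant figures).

-7.704°

X_L = ωL = 7337 Ω
X_C = 1/(ωC) = 8230 Ω
Net reactance X = X_L − X_C = -892.8 Ω
Z = 6600 − j892.8 Ω
|Z| = √(6600² + 892.8²) = 6660 Ω
∠Z = arctan(-892.8/6600) = -7.704°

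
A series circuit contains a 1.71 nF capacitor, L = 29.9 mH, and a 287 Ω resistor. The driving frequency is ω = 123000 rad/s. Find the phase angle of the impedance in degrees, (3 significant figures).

X_L = ωL = 3680 Ω
X_C = 1/(ωC) = 4750 Ω
Net reactance X = X_L − X_C = -1080 Ω
Z = 287 − j1080 Ω
|Z| = √(287² + 1080²) = 1110 Ω
∠Z = arctan(-1080/287) = -75.1°

-75.1°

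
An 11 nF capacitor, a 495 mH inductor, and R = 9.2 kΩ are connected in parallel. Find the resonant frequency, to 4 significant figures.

ω₀ = 1/√(LC) = 1/√(0.495 × 1.1e-08) = 13550 rad/s
f₀ = ω₀/(2π) = 2.157 kHz

2.157 kHz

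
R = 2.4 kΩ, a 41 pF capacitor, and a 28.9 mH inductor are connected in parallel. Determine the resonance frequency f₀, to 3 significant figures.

146 kHz

ω₀ = 1/√(LC) = 1/√(0.0289 × 4.1e-11) = 918700 rad/s
f₀ = ω₀/(2π) = 146 kHz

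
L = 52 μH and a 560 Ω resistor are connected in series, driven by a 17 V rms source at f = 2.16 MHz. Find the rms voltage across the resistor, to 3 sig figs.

10.6 V

ω = 2πf = 1.357e+07 rad/s
X_L = ωL = 706 Ω
Z = 560 + j706 Ω
|Z| = √(560² + 706²) = 901 Ω
I = V/|Z| = 18.9 mA
V_R = I·|Z_R| = 0.0189 × 560 = 10.6 V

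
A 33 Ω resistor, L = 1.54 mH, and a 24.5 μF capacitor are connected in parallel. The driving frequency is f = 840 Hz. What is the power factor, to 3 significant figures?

0.979

ω = 2πf = 5278 rad/s
X_L = ωL = 8.13 Ω
X_C = 1/(ωC) = 7.73 Ω
Parallel: admittances add. Y = 1/R + 1/(jωL) + jωC
Y = (0.0303 + j0.00628) S
|Y| = 0.0309 S → |Z| = 1/|Y| = 32.3 Ω, ∠Z = −∠Y = -11.7°
cos φ = cos(-11.7°) = 0.979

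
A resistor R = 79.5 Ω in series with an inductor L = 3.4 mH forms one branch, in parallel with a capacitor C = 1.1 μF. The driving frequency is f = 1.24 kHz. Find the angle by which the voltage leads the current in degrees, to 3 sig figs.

-23.0°

ω = 2πf = 7791 rad/s
X_L = ωL = 26.5 Ω
X_C = 1/(ωC) = 117 Ω
Branch 1 (R+jX_L): Z₁ = 79.5 + j26.5 Ω, |Z₁| = 83.8 Ω
Branch 2 (−jX_C): Z₂ = −j117 Ω
Parallel: Z = Z₁Z₂/(Z₁+Z₂), |Z| = 81.3 Ω, ∠Z = -23.0°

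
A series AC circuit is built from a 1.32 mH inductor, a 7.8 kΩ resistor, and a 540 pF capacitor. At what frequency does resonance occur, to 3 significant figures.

ω₀ = 1/√(LC) = 1/√(0.00132 × 5.4e-10) = 1.184e+06 rad/s
f₀ = ω₀/(2π) = 189 kHz

189 kHz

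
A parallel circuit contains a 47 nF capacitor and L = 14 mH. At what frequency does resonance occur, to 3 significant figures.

6.20 kHz

ω₀ = 1/√(LC) = 1/√(0.014 × 4.7e-08) = 38980 rad/s
f₀ = ω₀/(2π) = 6.20 kHz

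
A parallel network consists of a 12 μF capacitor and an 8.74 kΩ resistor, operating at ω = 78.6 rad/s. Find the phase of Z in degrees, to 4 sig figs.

-83.08°

X_C = 1/(ωC) = 1060 Ω
Parallel: admittances add. Y = 1/R + jωC
Y = (0.0001144 + j0.0009432) S
|Y| = 0.0009501 S → |Z| = 1/|Y| = 1053 Ω, ∠Z = −∠Y = -83.08°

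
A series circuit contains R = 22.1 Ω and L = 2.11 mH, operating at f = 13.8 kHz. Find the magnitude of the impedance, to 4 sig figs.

184.3 Ω

ω = 2πf = 86710 rad/s
X_L = ωL = 183.0 Ω
Z = 22.10 + j183.0 Ω
|Z| = √(22.10² + 183.0²) = 184.3 Ω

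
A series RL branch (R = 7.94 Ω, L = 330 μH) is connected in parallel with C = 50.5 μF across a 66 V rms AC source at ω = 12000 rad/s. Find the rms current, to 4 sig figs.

X_L = ωL = 3.960 Ω
X_C = 1/(ωC) = 1.650 Ω
Branch 1 (R+jX_L): Z₁ = 7.940 + j3.960 Ω, |Z₁| = 8.873 Ω
Branch 2 (−jX_C): Z₂ = −j1.650 Ω
Parallel: Z = Z₁Z₂/(Z₁+Z₂), |Z| = 1.771 Ω, ∠Z = -79.71°
I = V/|Z| = 66/1.771 = 37.28 A

37.28 A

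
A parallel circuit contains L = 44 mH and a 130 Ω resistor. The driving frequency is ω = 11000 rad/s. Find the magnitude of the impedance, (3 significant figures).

126 Ω

X_L = ωL = 484 Ω
Parallel: admittances add. Y = 1/R + 1/(jωL)
Y = (0.00769 − j0.00207) S
|Y| = 0.00796 S → |Z| = 1/|Y| = 126 Ω, ∠Z = −∠Y = 15.0°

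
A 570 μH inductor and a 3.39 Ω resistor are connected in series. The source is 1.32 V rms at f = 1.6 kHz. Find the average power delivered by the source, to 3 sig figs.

133 mW

ω = 2πf = 10050 rad/s
X_L = ωL = 5.73 Ω
Z = 3.39 + j5.73 Ω
|Z| = √(3.39² + 5.73²) = 6.66 Ω
∠Z = arctan(5.73/3.39) = 59.4°
I = V/|Z| = 198 mA
P = VI cos φ = 1.32 × 0.198 × cos(59.4°) = 133 mW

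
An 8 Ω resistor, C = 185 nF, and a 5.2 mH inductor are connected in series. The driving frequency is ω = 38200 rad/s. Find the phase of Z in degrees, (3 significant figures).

X_L = ωL = 199 Ω
X_C = 1/(ωC) = 142 Ω
Net reactance X = X_L − X_C = 57.1 Ω
Z = 8.00 + j57.1 Ω
|Z| = √(8.00² + 57.1²) = 57.7 Ω
∠Z = arctan(57.1/8.00) = 82.0°

82.0°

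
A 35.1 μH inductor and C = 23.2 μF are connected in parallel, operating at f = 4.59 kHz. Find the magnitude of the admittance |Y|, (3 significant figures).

319 mS

ω = 2πf = 28840 rad/s
X_L = ωL = 1.01 Ω
X_C = 1/(ωC) = 1.49 Ω
Parallel: admittances add. Y = 1/(jωL) + jωC
Y = (0 − j0.319) S
|Y| = 0.319 S → |Z| = 1/|Y| = 3.14 Ω, ∠Z = −∠Y = 90.0°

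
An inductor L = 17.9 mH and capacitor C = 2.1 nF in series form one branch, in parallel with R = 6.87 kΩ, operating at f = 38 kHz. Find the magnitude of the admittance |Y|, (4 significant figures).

ω = 2πf = 238800 rad/s
X_L = ωL = 4274 Ω
X_C = 1/(ωC) = 1994 Ω
Branch 1: Z₁ = R = 6870 Ω
Branch 2 (series LC): Z₂ = j(X_L − X_C) = j2279 Ω
Parallel: Z = Z₁Z₂/(Z₁+Z₂), |Z| = 2163 Ω, ∠Z = 71.64°
|Y| = 1/|Z| = 462.2 μS

462.2 μS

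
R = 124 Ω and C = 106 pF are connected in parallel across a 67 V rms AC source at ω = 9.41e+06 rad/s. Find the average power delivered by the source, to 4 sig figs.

X_C = 1/(ωC) = 1003 Ω
Parallel: admittances add. Y = 1/R + jωC
Y = (0.008065 + j0.0009975) S
|Y| = 0.008126 S → |Z| = 1/|Y| = 123.1 Ω, ∠Z = −∠Y = -7.051°
I = V/|Z| = 544.4 mA
P = VI cos φ = 67 × 0.5444 × cos(-7.051°) = 36.20 W

36.20 W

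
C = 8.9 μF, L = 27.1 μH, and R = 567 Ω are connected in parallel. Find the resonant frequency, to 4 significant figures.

ω₀ = 1/√(LC) = 1/√(2.71e-05 × 8.9e-06) = 64390 rad/s
f₀ = ω₀/(2π) = 10.25 kHz

10.25 kHz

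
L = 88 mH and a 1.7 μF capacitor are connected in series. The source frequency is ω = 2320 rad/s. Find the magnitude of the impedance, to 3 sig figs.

X_L = ωL = 204 Ω
X_C = 1/(ωC) = 254 Ω
Net reactance X = X_L − X_C = -49.4 Ω
Z = − j49.4 Ω
|Z| = √(0² + 49.4²) = 49.4 Ω

49.4 Ω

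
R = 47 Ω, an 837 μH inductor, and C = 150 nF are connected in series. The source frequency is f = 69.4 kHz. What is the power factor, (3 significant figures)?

0.133

ω = 2πf = 436100 rad/s
X_L = ωL = 365 Ω
X_C = 1/(ωC) = 15.3 Ω
Net reactance X = X_L − X_C = 350 Ω
Z = 47.0 + j350 Ω
|Z| = √(47.0² + 350²) = 353 Ω
∠Z = arctan(350/47.0) = 82.3°
cos φ = cos(82.3°) = 0.133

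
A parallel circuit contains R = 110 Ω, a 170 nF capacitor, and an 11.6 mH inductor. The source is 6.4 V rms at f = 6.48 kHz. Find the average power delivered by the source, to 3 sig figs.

ω = 2πf = 40720 rad/s
X_L = ωL = 472 Ω
X_C = 1/(ωC) = 144 Ω
Parallel: admittances add. Y = 1/R + 1/(jωL) + jωC
Y = (0.00909 + j0.00480) S
|Y| = 0.0103 S → |Z| = 1/|Y| = 97.3 Ω, ∠Z = −∠Y = -27.9°
I = V/|Z| = 65.8 mA
P = VI cos φ = 6.4 × 0.0658 × cos(-27.9°) = 372 mW

372 mW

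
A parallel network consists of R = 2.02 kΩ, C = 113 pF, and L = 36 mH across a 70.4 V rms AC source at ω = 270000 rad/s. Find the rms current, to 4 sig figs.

35.22 mA

X_L = ωL = 9720 Ω
X_C = 1/(ωC) = 32780 Ω
Parallel: admittances add. Y = 1/R + 1/(jωL) + jωC
Y = (0.0004950 − j7.237e-05) S
|Y| = 0.0005003 S → |Z| = 1/|Y| = 1999 Ω, ∠Z = −∠Y = 8.317°
I = V/|Z| = 70.4/1999 = 35.22 mA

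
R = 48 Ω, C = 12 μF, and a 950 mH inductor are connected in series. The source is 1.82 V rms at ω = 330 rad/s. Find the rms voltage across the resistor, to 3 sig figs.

1.13 V

X_L = ωL = 314 Ω
X_C = 1/(ωC) = 253 Ω
Net reactance X = X_L − X_C = 61.0 Ω
Z = 48.0 + j61.0 Ω
|Z| = √(48.0² + 61.0²) = 77.6 Ω
I = V/|Z| = 23.5 mA
V_R = I·|Z_R| = 0.0235 × 48.0 = 1.13 V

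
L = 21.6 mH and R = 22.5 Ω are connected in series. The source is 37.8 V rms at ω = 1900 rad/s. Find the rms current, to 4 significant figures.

807.6 mA

X_L = ωL = 41.04 Ω
Z = 22.50 + j41.04 Ω
|Z| = √(22.50² + 41.04²) = 46.80 Ω
I = V/|Z| = 37.8/46.80 = 807.6 mA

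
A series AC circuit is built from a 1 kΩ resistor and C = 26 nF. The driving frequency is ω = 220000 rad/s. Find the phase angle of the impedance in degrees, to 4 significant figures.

X_C = 1/(ωC) = 174.8 Ω
Z = 1000 − j174.8 Ω
|Z| = √(1000² + 174.8²) = 1015 Ω
∠Z = arctan(-174.8/1000) = -9.917°

-9.917°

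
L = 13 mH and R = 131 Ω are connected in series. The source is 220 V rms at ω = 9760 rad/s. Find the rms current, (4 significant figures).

1.206 A

X_L = ωL = 126.9 Ω
Z = 131.0 + j126.9 Ω
|Z| = √(131.0² + 126.9²) = 182.4 Ω
I = V/|Z| = 220/182.4 = 1.206 A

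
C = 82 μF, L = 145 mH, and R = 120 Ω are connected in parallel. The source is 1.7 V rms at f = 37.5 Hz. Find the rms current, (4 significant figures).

22.06 mA

ω = 2πf = 235.6 rad/s
X_L = ωL = 34.16 Ω
X_C = 1/(ωC) = 51.76 Ω
Parallel: admittances add. Y = 1/R + 1/(jωL) + jωC
Y = (0.008333 − j0.009949) S
|Y| = 0.01298 S → |Z| = 1/|Y| = 77.05 Ω, ∠Z = −∠Y = 50.05°
I = V/|Z| = 1.7/77.05 = 22.06 mA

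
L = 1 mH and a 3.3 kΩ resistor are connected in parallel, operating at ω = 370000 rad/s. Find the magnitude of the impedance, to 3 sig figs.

368 Ω

X_L = ωL = 370 Ω
Parallel: admittances add. Y = 1/R + 1/(jωL)
Y = (0.000303 − j0.00270) S
|Y| = 0.00272 S → |Z| = 1/|Y| = 368 Ω, ∠Z = −∠Y = 83.6°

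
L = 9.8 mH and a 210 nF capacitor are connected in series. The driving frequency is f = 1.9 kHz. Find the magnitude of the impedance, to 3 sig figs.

ω = 2πf = 11940 rad/s
X_L = ωL = 117 Ω
X_C = 1/(ωC) = 399 Ω
Net reactance X = X_L − X_C = -282 Ω
Z = − j282 Ω
|Z| = √(0² + 282²) = 282 Ω

282 Ω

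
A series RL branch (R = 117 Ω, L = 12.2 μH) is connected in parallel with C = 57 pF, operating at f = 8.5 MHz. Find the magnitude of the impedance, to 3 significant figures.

ω = 2πf = 5.341e+07 rad/s
X_L = ωL = 652 Ω
X_C = 1/(ωC) = 328 Ω
Branch 1 (R+jX_L): Z₁ = 117 + j652 Ω, |Z₁| = 662 Ω
Branch 2 (−jX_C): Z₂ = −j328 Ω
Parallel: Z = Z₁Z₂/(Z₁+Z₂), |Z| = 633 Ω, ∠Z = -80.3°

633 Ω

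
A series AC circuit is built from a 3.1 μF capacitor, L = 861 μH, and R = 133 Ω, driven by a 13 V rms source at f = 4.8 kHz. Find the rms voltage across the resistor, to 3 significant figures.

12.9 V

ω = 2πf = 30160 rad/s
X_L = ωL = 26.0 Ω
X_C = 1/(ωC) = 10.7 Ω
Net reactance X = X_L − X_C = 15.3 Ω
Z = 133 + j15.3 Ω
|Z| = √(133² + 15.3²) = 134 Ω
I = V/|Z| = 97.1 mA
V_R = I·|Z_R| = 0.0971 × 133 = 12.9 V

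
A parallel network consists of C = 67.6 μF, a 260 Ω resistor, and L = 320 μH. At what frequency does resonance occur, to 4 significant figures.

1.082 kHz

ω₀ = 1/√(LC) = 1/√(0.00032 × 6.76e-05) = 6799 rad/s
f₀ = ω₀/(2π) = 1.082 kHz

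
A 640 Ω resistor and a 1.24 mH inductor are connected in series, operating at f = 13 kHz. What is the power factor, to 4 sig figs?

ω = 2πf = 81680 rad/s
X_L = ωL = 101.3 Ω
Z = 640.0 + j101.3 Ω
|Z| = √(640.0² + 101.3²) = 648.0 Ω
∠Z = arctan(101.3/640.0) = 8.993°
cos φ = cos(8.993°) = 0.9877

0.9877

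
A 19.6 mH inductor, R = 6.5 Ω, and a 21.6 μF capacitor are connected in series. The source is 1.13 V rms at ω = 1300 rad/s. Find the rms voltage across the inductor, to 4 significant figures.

2.392 V

X_L = ωL = 25.48 Ω
X_C = 1/(ωC) = 35.61 Ω
Net reactance X = X_L − X_C = -10.13 Ω
Z = 6.500 − j10.13 Ω
|Z| = √(6.500² + 10.13²) = 12.04 Ω
I = V/|Z| = 93.87 mA
V_L = I·|Z_L| = 0.09387 × 25.48 = 2.392 V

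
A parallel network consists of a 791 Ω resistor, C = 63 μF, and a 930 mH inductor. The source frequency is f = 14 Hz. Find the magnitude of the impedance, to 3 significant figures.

147 Ω

ω = 2πf = 87.96 rad/s
X_L = ωL = 81.8 Ω
X_C = 1/(ωC) = 180 Ω
Parallel: admittances add. Y = 1/R + 1/(jωL) + jωC
Y = (0.00126 − j0.00668) S
|Y| = 0.00680 S → |Z| = 1/|Y| = 147 Ω, ∠Z = −∠Y = 79.3°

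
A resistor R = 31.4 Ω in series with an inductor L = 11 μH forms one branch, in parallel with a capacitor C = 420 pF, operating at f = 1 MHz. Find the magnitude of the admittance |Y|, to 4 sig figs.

ω = 2πf = 6.283e+06 rad/s
X_L = ωL = 69.12 Ω
X_C = 1/(ωC) = 378.9 Ω
Branch 1 (R+jX_L): Z₁ = 31.40 + j69.12 Ω, |Z₁| = 75.91 Ω
Branch 2 (−jX_C): Z₂ = −j378.9 Ω
Parallel: Z = Z₁Z₂/(Z₁+Z₂), |Z| = 92.37 Ω, ∠Z = 59.78°
|Y| = 1/|Z| = 10.83 mS

10.83 mS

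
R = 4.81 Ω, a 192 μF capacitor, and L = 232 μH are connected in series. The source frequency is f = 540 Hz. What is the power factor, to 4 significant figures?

0.9881

ω = 2πf = 3393 rad/s
X_L = ωL = 0.7872 Ω
X_C = 1/(ωC) = 1.535 Ω
Net reactance X = X_L − X_C = -0.7479 Ω
Z = 4.810 − j0.7479 Ω
|Z| = √(4.810² + 0.7479²) = 4.868 Ω
∠Z = arctan(-0.7479/4.810) = -8.838°
cos φ = cos(-8.838°) = 0.9881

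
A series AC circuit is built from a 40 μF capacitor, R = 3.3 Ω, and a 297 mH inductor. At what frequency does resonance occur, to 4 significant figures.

46.18 Hz

ω₀ = 1/√(LC) = 1/√(0.297 × 4e-05) = 290.1 rad/s
f₀ = ω₀/(2π) = 46.18 Hz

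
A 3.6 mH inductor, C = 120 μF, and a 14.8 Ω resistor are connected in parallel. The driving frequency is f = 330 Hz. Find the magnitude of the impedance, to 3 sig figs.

7.50 Ω

ω = 2πf = 2073 rad/s
X_L = ωL = 7.46 Ω
X_C = 1/(ωC) = 4.02 Ω
Parallel: admittances add. Y = 1/R + 1/(jωL) + jωC
Y = (0.0676 + j0.115) S
|Y| = 0.133 S → |Z| = 1/|Y| = 7.50 Ω, ∠Z = −∠Y = -59.5°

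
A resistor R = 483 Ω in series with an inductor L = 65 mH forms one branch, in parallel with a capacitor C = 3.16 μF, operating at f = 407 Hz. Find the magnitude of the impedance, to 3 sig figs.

ω = 2πf = 2557 rad/s
X_L = ωL = 166 Ω
X_C = 1/(ωC) = 124 Ω
Branch 1 (R+jX_L): Z₁ = 483 + j166 Ω, |Z₁| = 511 Ω
Branch 2 (−jX_C): Z₂ = −j124 Ω
Parallel: Z = Z₁Z₂/(Z₁+Z₂), |Z| = 130 Ω, ∠Z = -76.0°

130 Ω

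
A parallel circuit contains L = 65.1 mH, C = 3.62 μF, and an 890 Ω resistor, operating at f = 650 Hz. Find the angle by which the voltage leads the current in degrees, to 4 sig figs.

-84.18°

ω = 2πf = 4084 rad/s
X_L = ωL = 265.9 Ω
X_C = 1/(ωC) = 67.64 Ω
Parallel: admittances add. Y = 1/R + 1/(jωL) + jωC
Y = (0.001124 + j0.01102) S
|Y| = 0.01108 S → |Z| = 1/|Y| = 90.25 Ω, ∠Z = −∠Y = -84.18°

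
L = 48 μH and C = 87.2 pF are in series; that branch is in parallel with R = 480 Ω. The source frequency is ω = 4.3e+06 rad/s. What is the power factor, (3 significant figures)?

0.981

X_L = ωL = 206 Ω
X_C = 1/(ωC) = 2670 Ω
Branch 1: Z₁ = R = 480 Ω
Branch 2 (series LC): Z₂ = j(X_L − X_C) = −j2460 Ω
Parallel: Z = Z₁Z₂/(Z₁+Z₂), |Z| = 471 Ω, ∠Z = -11.0°
cos φ = cos(-11.0°) = 0.981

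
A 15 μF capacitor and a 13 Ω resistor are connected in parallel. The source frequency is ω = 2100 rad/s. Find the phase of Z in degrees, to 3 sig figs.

-22.3°

X_C = 1/(ωC) = 31.7 Ω
Parallel: admittances add. Y = 1/R + jωC
Y = (0.0769 + j0.0315) S
|Y| = 0.0831 S → |Z| = 1/|Y| = 12.0 Ω, ∠Z = −∠Y = -22.3°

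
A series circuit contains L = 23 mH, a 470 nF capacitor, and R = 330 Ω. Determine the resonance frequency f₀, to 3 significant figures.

ω₀ = 1/√(LC) = 1/√(0.023 × 4.7e-07) = 9618 rad/s
f₀ = ω₀/(2π) = 1.53 kHz

1.53 kHz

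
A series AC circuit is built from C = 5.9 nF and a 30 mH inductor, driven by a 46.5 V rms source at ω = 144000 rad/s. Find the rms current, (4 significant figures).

14.79 mA

X_L = ωL = 4320 Ω
X_C = 1/(ωC) = 1177 Ω
Net reactance X = X_L − X_C = 3143 Ω
Z = j3143 Ω
|Z| = √(0² + 3143²) = 3143 Ω
I = V/|Z| = 46.5/3143 = 14.79 mA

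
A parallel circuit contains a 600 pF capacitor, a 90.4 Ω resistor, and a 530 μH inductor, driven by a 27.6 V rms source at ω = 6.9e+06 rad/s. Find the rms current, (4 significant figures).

323.4 mA

X_L = ωL = 3657 Ω
X_C = 1/(ωC) = 241.5 Ω
Parallel: admittances add. Y = 1/R + 1/(jωL) + jωC
Y = (0.01106 + j0.003867) S
|Y| = 0.01172 S → |Z| = 1/|Y| = 85.34 Ω, ∠Z = −∠Y = -19.27°
I = V/|Z| = 27.6/85.34 = 323.4 mA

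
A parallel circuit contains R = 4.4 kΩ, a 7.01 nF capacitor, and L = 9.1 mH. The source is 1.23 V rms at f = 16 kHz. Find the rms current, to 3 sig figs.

553 μA

ω = 2πf = 100500 rad/s
X_L = ωL = 915 Ω
X_C = 1/(ωC) = 1420 Ω
Parallel: admittances add. Y = 1/R + 1/(jωL) + jωC
Y = (0.000227 − j0.000388) S
|Y| = 0.000450 S → |Z| = 1/|Y| = 2220 Ω, ∠Z = −∠Y = 59.7°
I = V/|Z| = 1.23/2220 = 553 μA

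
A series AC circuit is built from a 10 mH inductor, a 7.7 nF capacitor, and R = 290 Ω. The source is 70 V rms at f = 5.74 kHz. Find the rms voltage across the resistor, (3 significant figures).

6.24 V

ω = 2πf = 36070 rad/s
X_L = ωL = 361 Ω
X_C = 1/(ωC) = 3600 Ω
Net reactance X = X_L − X_C = -3240 Ω
Z = 290 − j3240 Ω
|Z| = √(290² + 3240²) = 3250 Ω
I = V/|Z| = 21.5 mA
V_R = I·|Z_R| = 0.0215 × 290 = 6.24 V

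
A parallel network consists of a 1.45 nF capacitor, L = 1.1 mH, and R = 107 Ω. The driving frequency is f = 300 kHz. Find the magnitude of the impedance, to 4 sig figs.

ω = 2πf = 1.885e+06 rad/s
X_L = ωL = 2073 Ω
X_C = 1/(ωC) = 365.9 Ω
Parallel: admittances add. Y = 1/R + 1/(jωL) + jωC
Y = (0.009346 + j0.002251) S
|Y| = 0.009613 S → |Z| = 1/|Y| = 104.0 Ω, ∠Z = −∠Y = -13.54°

104.0 Ω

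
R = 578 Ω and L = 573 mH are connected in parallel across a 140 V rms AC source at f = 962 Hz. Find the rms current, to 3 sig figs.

ω = 2πf = 6044 rad/s
X_L = ωL = 3460 Ω
Parallel: admittances add. Y = 1/R + 1/(jωL)
Y = (0.00173 − j0.000289) S
|Y| = 0.00175 S → |Z| = 1/|Y| = 570 Ω, ∠Z = −∠Y = 9.47°
I = V/|Z| = 140/570 = 246 mA

246 mA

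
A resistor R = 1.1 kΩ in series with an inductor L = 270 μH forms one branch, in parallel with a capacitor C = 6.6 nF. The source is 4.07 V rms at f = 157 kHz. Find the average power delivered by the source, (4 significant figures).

ω = 2πf = 986500 rad/s
X_L = ωL = 266.3 Ω
X_C = 1/(ωC) = 153.6 Ω
Branch 1 (R+jX_L): Z₁ = 1100 + j266.3 Ω, |Z₁| = 1132 Ω
Branch 2 (−jX_C): Z₂ = −j153.6 Ω
Parallel: Z = Z₁Z₂/(Z₁+Z₂), |Z| = 157.2 Ω, ∠Z = -82.24°
I = V/|Z| = 25.89 mA
P = VI cos φ = 4.07 × 0.02589 × cos(-82.24°) = 14.23 mW

14.23 mW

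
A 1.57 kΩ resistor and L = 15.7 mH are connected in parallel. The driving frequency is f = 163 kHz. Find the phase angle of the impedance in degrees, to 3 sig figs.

5.58°

ω = 2πf = 1.024e+06 rad/s
X_L = ωL = 16100 Ω
Parallel: admittances add. Y = 1/R + 1/(jωL)
Y = (0.000637 − j6.22e-05) S
|Y| = 0.000640 S → |Z| = 1/|Y| = 1560 Ω, ∠Z = −∠Y = 5.58°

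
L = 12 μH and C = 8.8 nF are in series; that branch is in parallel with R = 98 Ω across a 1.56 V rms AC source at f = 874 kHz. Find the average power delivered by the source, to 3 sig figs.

ω = 2πf = 5.492e+06 rad/s
X_L = ωL = 65.9 Ω
X_C = 1/(ωC) = 20.7 Ω
Branch 1: Z₁ = R = 98.0 Ω
Branch 2 (series LC): Z₂ = j(X_L − X_C) = j45.2 Ω
Parallel: Z = Z₁Z₂/(Z₁+Z₂), |Z| = 41.0 Ω, ∠Z = 65.2°
I = V/|Z| = 38.0 mA
P = VI cos φ = 1.56 × 0.0380 × cos(65.2°) = 24.8 mW

24.8 mW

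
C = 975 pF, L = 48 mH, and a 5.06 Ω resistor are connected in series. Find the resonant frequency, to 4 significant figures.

23.26 kHz

ω₀ = 1/√(LC) = 1/√(0.048 × 9.75e-10) = 146200 rad/s
f₀ = ω₀/(2π) = 23.26 kHz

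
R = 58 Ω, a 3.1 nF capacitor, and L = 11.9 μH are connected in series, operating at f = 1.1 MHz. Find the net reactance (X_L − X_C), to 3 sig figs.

ω = 2πf = 6.912e+06 rad/s
X_L = ωL = 82.2 Ω
X_C = 1/(ωC) = 46.7 Ω
X = 82.2 − 46.7 = 35.6 Ω

35.6 Ω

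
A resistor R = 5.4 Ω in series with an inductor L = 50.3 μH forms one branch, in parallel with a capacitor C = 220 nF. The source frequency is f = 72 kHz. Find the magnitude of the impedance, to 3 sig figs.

ω = 2πf = 452400 rad/s
X_L = ωL = 22.8 Ω
X_C = 1/(ωC) = 10.0 Ω
Branch 1 (R+jX_L): Z₁ = 5.40 + j22.8 Ω, |Z₁| = 23.4 Ω
Branch 2 (−jX_C): Z₂ = −j10.0 Ω
Parallel: Z = Z₁Z₂/(Z₁+Z₂), |Z| = 17.0 Ω, ∠Z = -80.3°

17.0 Ω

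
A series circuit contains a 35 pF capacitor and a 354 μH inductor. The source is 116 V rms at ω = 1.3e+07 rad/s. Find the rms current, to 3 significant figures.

48.2 mA

X_L = ωL = 4600 Ω
X_C = 1/(ωC) = 2200 Ω
Net reactance X = X_L − X_C = 2400 Ω
Z = j2400 Ω
|Z| = √(0² + 2400²) = 2400 Ω
I = V/|Z| = 116/2400 = 48.2 mA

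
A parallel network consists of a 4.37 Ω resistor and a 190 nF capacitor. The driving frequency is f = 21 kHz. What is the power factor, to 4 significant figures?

0.9941

ω = 2πf = 131900 rad/s
X_C = 1/(ωC) = 39.89 Ω
Parallel: admittances add. Y = 1/R + jωC
Y = (0.2288 + j0.02507) S
|Y| = 0.2302 S → |Z| = 1/|Y| = 4.344 Ω, ∠Z = −∠Y = -6.252°
cos φ = cos(-6.252°) = 0.9941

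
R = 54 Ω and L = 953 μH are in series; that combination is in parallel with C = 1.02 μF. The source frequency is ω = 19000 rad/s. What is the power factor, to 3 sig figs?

X_L = ωL = 18.1 Ω
X_C = 1/(ωC) = 51.6 Ω
Branch 1 (R+jX_L): Z₁ = 54.0 + j18.1 Ω, |Z₁| = 57.0 Ω
Branch 2 (−jX_C): Z₂ = −j51.6 Ω
Parallel: Z = Z₁Z₂/(Z₁+Z₂), |Z| = 46.2 Ω, ∠Z = -39.7°
cos φ = cos(-39.7°) = 0.770

0.770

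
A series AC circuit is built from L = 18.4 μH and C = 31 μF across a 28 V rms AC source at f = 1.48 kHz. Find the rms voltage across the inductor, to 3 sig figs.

1.45 V

ω = 2πf = 9299 rad/s
X_L = ωL = 0.171 Ω
X_C = 1/(ωC) = 3.47 Ω
Net reactance X = X_L − X_C = -3.30 Ω
Z = − j3.30 Ω
|Z| = √(0² + 3.30²) = 3.30 Ω
I = V/|Z| = 8.49 A
V_L = I·|Z_L| = 8.49 × 0.171 = 1.45 V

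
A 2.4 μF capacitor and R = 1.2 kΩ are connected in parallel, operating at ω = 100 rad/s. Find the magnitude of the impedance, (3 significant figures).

X_C = 1/(ωC) = 4170 Ω
Parallel: admittances add. Y = 1/R + jωC
Y = (0.000833 + j0.000240) S
|Y| = 0.000867 S → |Z| = 1/|Y| = 1150 Ω, ∠Z = −∠Y = -16.1°

1150 Ω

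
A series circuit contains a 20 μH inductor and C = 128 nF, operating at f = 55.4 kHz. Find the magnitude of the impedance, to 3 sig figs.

15.5 Ω

ω = 2πf = 348100 rad/s
X_L = ωL = 6.96 Ω
X_C = 1/(ωC) = 22.4 Ω
Net reactance X = X_L − X_C = -15.5 Ω
Z = − j15.5 Ω
|Z| = √(0² + 15.5²) = 15.5 Ω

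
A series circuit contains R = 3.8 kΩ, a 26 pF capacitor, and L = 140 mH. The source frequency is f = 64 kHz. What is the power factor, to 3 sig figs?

0.0961

ω = 2πf = 402100 rad/s
X_L = ωL = 56300 Ω
X_C = 1/(ωC) = 95600 Ω
Net reactance X = X_L − X_C = -39300 Ω
Z = 3800 − j39300 Ω
|Z| = √(3800² + 39300²) = 39500 Ω
∠Z = arctan(-39300/3800) = -84.5°
cos φ = cos(-84.5°) = 0.0961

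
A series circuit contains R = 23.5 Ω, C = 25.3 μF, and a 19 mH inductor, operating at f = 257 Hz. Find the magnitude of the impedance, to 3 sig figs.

24.3 Ω

ω = 2πf = 1615 rad/s
X_L = ωL = 30.7 Ω
X_C = 1/(ωC) = 24.5 Ω
Net reactance X = X_L − X_C = 6.20 Ω
Z = 23.5 + j6.20 Ω
|Z| = √(23.5² + 6.20²) = 24.3 Ω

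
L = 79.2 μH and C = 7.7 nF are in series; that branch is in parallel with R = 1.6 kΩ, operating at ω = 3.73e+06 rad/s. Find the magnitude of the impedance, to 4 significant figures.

X_L = ωL = 295.4 Ω
X_C = 1/(ωC) = 34.82 Ω
Branch 1: Z₁ = R = 1600 Ω
Branch 2 (series LC): Z₂ = j(X_L − X_C) = j260.6 Ω
Parallel: Z = Z₁Z₂/(Z₁+Z₂), |Z| = 257.2 Ω, ∠Z = 80.75°

257.2 Ω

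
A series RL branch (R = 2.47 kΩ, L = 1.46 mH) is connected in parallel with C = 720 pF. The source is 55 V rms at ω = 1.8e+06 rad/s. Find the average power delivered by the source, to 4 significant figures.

X_L = ωL = 2628 Ω
X_C = 1/(ωC) = 771.6 Ω
Branch 1 (R+jX_L): Z₁ = 2470 + j2628 Ω, |Z₁| = 3607 Ω
Branch 2 (−jX_C): Z₂ = −j771.6 Ω
Parallel: Z = Z₁Z₂/(Z₁+Z₂), |Z| = 900.6 Ω, ∠Z = -80.15°
I = V/|Z| = 61.07 mA
P = VI cos φ = 55 × 0.06107 × cos(-80.15°) = 574.4 mW

574.4 mW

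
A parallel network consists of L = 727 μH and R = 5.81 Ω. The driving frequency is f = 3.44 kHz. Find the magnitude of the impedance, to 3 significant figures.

ω = 2πf = 21610 rad/s
X_L = ωL = 15.7 Ω
Parallel: admittances add. Y = 1/R + 1/(jωL)
Y = (0.172 − j0.0636) S
|Y| = 0.184 S → |Z| = 1/|Y| = 5.45 Ω, ∠Z = −∠Y = 20.3°

5.45 Ω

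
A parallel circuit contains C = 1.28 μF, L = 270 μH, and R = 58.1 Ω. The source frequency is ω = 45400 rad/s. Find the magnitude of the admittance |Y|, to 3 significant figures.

X_L = ωL = 12.3 Ω
X_C = 1/(ωC) = 17.2 Ω
Parallel: admittances add. Y = 1/R + 1/(jωL) + jωC
Y = (0.0172 − j0.0235) S
|Y| = 0.0291 S → |Z| = 1/|Y| = 34.4 Ω, ∠Z = −∠Y = 53.7°

29.1 mS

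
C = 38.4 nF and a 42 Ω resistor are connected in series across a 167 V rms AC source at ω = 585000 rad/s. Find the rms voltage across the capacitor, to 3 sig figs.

X_C = 1/(ωC) = 44.5 Ω
Z = 42.0 − j44.5 Ω
|Z| = √(42.0² + 44.5²) = 61.2 Ω
I = V/|Z| = 2.73 A
V_C = I·|Z_C| = 2.73 × 44.5 = 121 V

121 V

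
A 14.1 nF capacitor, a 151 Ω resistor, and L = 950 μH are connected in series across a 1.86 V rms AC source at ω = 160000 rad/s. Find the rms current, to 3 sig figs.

5.67 mA

X_L = ωL = 152 Ω
X_C = 1/(ωC) = 443 Ω
Net reactance X = X_L − X_C = -291 Ω
Z = 151 − j291 Ω
|Z| = √(151² + 291²) = 328 Ω
I = V/|Z| = 1.86/328 = 5.67 mA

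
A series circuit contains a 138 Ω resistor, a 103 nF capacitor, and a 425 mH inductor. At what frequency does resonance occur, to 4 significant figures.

760.7 Hz

ω₀ = 1/√(LC) = 1/√(0.425 × 1.03e-07) = 4780 rad/s
f₀ = ω₀/(2π) = 760.7 Hz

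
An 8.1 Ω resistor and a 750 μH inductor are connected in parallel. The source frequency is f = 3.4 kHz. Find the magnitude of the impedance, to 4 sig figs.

7.229 Ω

ω = 2πf = 21360 rad/s
X_L = ωL = 16.02 Ω
Parallel: admittances add. Y = 1/R + 1/(jωL)
Y = (0.1235 − j0.06241) S
|Y| = 0.1383 S → |Z| = 1/|Y| = 7.229 Ω, ∠Z = −∠Y = 26.82°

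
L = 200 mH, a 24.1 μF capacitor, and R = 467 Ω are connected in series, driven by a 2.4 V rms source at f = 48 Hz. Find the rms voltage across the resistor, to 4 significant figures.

2.368 V

ω = 2πf = 301.6 rad/s
X_L = ωL = 60.32 Ω
X_C = 1/(ωC) = 137.6 Ω
Net reactance X = X_L − X_C = -77.26 Ω
Z = 467.0 − j77.26 Ω
|Z| = √(467.0² + 77.26²) = 473.3 Ω
I = V/|Z| = 5.070 mA
V_R = I·|Z_R| = 0.005070 × 467.0 = 2.368 V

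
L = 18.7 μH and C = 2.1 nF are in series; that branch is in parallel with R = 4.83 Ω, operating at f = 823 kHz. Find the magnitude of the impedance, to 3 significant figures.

ω = 2πf = 5.171e+06 rad/s
X_L = ωL = 96.7 Ω
X_C = 1/(ωC) = 92.1 Ω
Branch 1: Z₁ = R = 4.83 Ω
Branch 2 (series LC): Z₂ = j(X_L − X_C) = j4.61 Ω
Parallel: Z = Z₁Z₂/(Z₁+Z₂), |Z| = 3.34 Ω, ∠Z = 46.3°

3.34 Ω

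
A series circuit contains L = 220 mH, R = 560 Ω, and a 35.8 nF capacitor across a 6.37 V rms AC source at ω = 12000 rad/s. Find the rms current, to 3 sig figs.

X_L = ωL = 2640 Ω
X_C = 1/(ωC) = 2330 Ω
Net reactance X = X_L − X_C = 312 Ω
Z = 560 + j312 Ω
|Z| = √(560² + 312²) = 641 Ω
I = V/|Z| = 6.37/641 = 9.93 mA

9.93 mA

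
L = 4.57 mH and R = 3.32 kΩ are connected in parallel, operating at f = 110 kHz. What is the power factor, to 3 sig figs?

ω = 2πf = 691200 rad/s
X_L = ωL = 3160 Ω
Parallel: admittances add. Y = 1/R + 1/(jωL)
Y = (0.000301 − j0.000317) S
|Y| = 0.000437 S → |Z| = 1/|Y| = 2290 Ω, ∠Z = −∠Y = 46.4°
cos φ = cos(46.4°) = 0.689

0.689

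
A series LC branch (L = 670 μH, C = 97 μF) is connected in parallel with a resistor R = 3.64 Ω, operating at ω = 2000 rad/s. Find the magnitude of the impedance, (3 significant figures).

2.63 Ω

X_L = ωL = 1.34 Ω
X_C = 1/(ωC) = 5.15 Ω
Branch 1: Z₁ = R = 3.64 Ω
Branch 2 (series LC): Z₂ = j(X_L − X_C) = −j3.81 Ω
Parallel: Z = Z₁Z₂/(Z₁+Z₂), |Z| = 2.63 Ω, ∠Z = -43.7°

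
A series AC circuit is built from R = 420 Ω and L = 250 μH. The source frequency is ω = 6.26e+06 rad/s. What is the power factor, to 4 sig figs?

0.2592

X_L = ωL = 1565 Ω
Z = 420.0 + j1565 Ω
|Z| = √(420.0² + 1565²) = 1620 Ω
∠Z = arctan(1565/420.0) = 74.98°
cos φ = cos(74.98°) = 0.2592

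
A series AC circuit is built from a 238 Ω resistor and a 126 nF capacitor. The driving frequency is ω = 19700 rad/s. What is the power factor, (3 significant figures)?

0.509

X_C = 1/(ωC) = 403 Ω
Z = 238 − j403 Ω
|Z| = √(238² + 403²) = 468 Ω
∠Z = arctan(-403/238) = -59.4°
cos φ = cos(-59.4°) = 0.509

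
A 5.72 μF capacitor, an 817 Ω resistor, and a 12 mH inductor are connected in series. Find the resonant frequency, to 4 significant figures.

ω₀ = 1/√(LC) = 1/√(0.012 × 5.72e-06) = 3817 rad/s
f₀ = ω₀/(2π) = 607.5 Hz

607.5 Hz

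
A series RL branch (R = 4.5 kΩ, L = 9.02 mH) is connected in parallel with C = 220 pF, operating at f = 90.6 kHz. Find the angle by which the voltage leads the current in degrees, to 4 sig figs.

ω = 2πf = 569300 rad/s
X_L = ωL = 5135 Ω
X_C = 1/(ωC) = 7985 Ω
Branch 1 (R+jX_L): Z₁ = 4500 + j5135 Ω, |Z₁| = 6828 Ω
Branch 2 (−jX_C): Z₂ = −j7985 Ω
Parallel: Z = Z₁Z₂/(Z₁+Z₂), |Z| = 10230 Ω, ∠Z = -8.882°

-8.882°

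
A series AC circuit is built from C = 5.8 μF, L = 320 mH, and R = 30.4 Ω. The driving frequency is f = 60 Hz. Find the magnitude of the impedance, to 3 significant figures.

ω = 2πf = 377.0 rad/s
X_L = ωL = 121 Ω
X_C = 1/(ωC) = 457 Ω
Net reactance X = X_L − X_C = -337 Ω
Z = 30.4 − j337 Ω
|Z| = √(30.4² + 337²) = 338 Ω

338 Ω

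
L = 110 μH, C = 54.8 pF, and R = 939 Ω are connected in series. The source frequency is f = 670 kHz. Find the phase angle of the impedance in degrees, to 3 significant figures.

ω = 2πf = 4.21e+06 rad/s
X_L = ωL = 463 Ω
X_C = 1/(ωC) = 4330 Ω
Net reactance X = X_L − X_C = -3870 Ω
Z = 939 − j3870 Ω
|Z| = √(939² + 3870²) = 3980 Ω
∠Z = arctan(-3870/939) = -76.4°

-76.4°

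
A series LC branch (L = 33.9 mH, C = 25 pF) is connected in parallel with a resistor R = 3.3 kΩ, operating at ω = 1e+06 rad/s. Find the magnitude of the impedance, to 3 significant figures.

X_L = ωL = 33900 Ω
X_C = 1/(ωC) = 40000 Ω
Branch 1: Z₁ = R = 3300 Ω
Branch 2 (series LC): Z₂ = j(X_L − X_C) = −j6100 Ω
Parallel: Z = Z₁Z₂/(Z₁+Z₂), |Z| = 2900 Ω, ∠Z = -28.4°

2900 Ω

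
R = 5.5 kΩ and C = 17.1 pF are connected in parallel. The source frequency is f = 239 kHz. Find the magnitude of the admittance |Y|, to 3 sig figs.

ω = 2πf = 1.502e+06 rad/s
X_C = 1/(ωC) = 38900 Ω
Parallel: admittances add. Y = 1/R + jωC
Y = (0.000182 + j2.57e-05) S
|Y| = 0.000184 S → |Z| = 1/|Y| = 5450 Ω, ∠Z = −∠Y = -8.04°

184 μS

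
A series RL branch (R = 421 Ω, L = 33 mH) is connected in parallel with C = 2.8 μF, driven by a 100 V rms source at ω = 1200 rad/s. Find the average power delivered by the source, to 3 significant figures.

X_L = ωL = 39.6 Ω
X_C = 1/(ωC) = 298 Ω
Branch 1 (R+jX_L): Z₁ = 421 + j39.6 Ω, |Z₁| = 423 Ω
Branch 2 (−jX_C): Z₂ = −j298 Ω
Parallel: Z = Z₁Z₂/(Z₁+Z₂), |Z| = 255 Ω, ∠Z = -53.1°
I = V/|Z| = 392 mA
P = VI cos φ = 100 × 0.392 × cos(-53.1°) = 23.5 W

23.5 W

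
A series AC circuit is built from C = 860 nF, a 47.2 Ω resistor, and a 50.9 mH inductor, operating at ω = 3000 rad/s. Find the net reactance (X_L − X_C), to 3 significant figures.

-235 Ω

X_L = ωL = 153 Ω
X_C = 1/(ωC) = 388 Ω
X = 153 − 388 = -235 Ω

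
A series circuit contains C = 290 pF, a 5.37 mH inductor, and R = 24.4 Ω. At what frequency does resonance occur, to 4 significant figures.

ω₀ = 1/√(LC) = 1/√(0.00537 × 2.9e-10) = 801300 rad/s
f₀ = ω₀/(2π) = 127.5 kHz

127.5 kHz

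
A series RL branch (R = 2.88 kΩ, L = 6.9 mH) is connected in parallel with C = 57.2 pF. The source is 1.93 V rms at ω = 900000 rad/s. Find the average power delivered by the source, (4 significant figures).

X_L = ωL = 6210 Ω
X_C = 1/(ωC) = 19430 Ω
Branch 1 (R+jX_L): Z₁ = 2880 + j6210 Ω, |Z₁| = 6845 Ω
Branch 2 (−jX_C): Z₂ = −j19430 Ω
Parallel: Z = Z₁Z₂/(Z₁+Z₂), |Z| = 9831 Ω, ∠Z = 52.83°
I = V/|Z| = 196.3 μA
P = VI cos φ = 1.93 × 0.0001963 × cos(52.83°) = 228.9 μW

228.9 μW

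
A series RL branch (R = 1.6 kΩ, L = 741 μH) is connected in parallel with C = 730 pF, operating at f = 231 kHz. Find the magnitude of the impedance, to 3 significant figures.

ω = 2πf = 1.451e+06 rad/s
X_L = ωL = 1080 Ω
X_C = 1/(ωC) = 944 Ω
Branch 1 (R+jX_L): Z₁ = 1600 + j1080 Ω, |Z₁| = 1930 Ω
Branch 2 (−jX_C): Z₂ = −j944 Ω
Parallel: Z = Z₁Z₂/(Z₁+Z₂), |Z| = 1130 Ω, ∠Z = -60.8°

1130 Ω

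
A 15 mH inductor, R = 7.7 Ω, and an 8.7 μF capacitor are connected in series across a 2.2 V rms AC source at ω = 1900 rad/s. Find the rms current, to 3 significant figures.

66.8 mA

X_L = ωL = 28.5 Ω
X_C = 1/(ωC) = 60.5 Ω
Net reactance X = X_L − X_C = -32.0 Ω
Z = 7.70 − j32.0 Ω
|Z| = √(7.70² + 32.0²) = 32.9 Ω
I = V/|Z| = 2.2/32.9 = 66.8 mA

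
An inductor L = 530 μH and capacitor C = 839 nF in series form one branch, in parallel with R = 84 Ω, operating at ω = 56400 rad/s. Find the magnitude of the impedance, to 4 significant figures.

X_L = ωL = 29.89 Ω
X_C = 1/(ωC) = 21.13 Ω
Branch 1: Z₁ = R = 84.00 Ω
Branch 2 (series LC): Z₂ = j(X_L − X_C) = j8.759 Ω
Parallel: Z = Z₁Z₂/(Z₁+Z₂), |Z| = 8.712 Ω, ∠Z = 84.05°

8.712 Ω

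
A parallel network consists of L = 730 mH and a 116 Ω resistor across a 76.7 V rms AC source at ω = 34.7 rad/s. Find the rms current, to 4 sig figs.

3.099 A

X_L = ωL = 25.33 Ω
Parallel: admittances add. Y = 1/R + 1/(jωL)
Y = (0.008621 − j0.03948) S
|Y| = 0.04041 S → |Z| = 1/|Y| = 24.75 Ω, ∠Z = −∠Y = 77.68°
I = V/|Z| = 76.7/24.75 = 3.099 A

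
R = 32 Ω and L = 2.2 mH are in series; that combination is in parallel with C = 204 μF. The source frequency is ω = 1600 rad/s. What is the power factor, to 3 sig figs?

0.0952

X_L = ωL = 3.52 Ω
X_C = 1/(ωC) = 3.06 Ω
Branch 1 (R+jX_L): Z₁ = 32.0 + j3.52 Ω, |Z₁| = 32.2 Ω
Branch 2 (−jX_C): Z₂ = −j3.06 Ω
Parallel: Z = Z₁Z₂/(Z₁+Z₂), |Z| = 3.08 Ω, ∠Z = -84.5°
cos φ = cos(-84.5°) = 0.0952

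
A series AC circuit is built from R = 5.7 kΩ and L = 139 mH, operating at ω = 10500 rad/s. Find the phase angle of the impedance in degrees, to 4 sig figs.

14.36°

X_L = ωL = 1460 Ω
Z = 5700 + j1460 Ω
|Z| = √(5700² + 1460²) = 5884 Ω
∠Z = arctan(1460/5700) = 14.36°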